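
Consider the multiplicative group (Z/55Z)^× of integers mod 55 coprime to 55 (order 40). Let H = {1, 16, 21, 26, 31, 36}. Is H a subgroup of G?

No

|H| = 6 does not divide |G| = 40, so by Lagrange H is not a subgroup.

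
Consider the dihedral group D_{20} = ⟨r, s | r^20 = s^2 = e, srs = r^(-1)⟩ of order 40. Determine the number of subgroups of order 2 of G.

|G| = 40 and 2 | 40, so subgroups of order 2 are possible by Lagrange.
The subgroups of order 2 are: {e, r^10}; {e, r^10s}; {e, r^11s}; {e, r^12s}; … (21 in all).
So G has 21 subgroups of order 2.

21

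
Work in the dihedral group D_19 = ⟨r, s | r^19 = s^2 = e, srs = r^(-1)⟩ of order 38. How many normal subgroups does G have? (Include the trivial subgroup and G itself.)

3

G has 22 subgroups. Checking conjugation-invariance by order — order 1: 1/1 normal; order 2: 0/19 normal; order 19: 1/1 normal; order 38: 1/1 normal.
Total normal subgroups: 3.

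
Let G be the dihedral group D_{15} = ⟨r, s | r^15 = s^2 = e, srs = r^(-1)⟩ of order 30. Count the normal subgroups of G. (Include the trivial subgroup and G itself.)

5

G has 28 subgroups. Checking conjugation-invariance by order — order 1: 1/1 normal; order 2: 0/15 normal; order 3: 1/1 normal; order 5: 1/1 normal; order 6: 0/5 normal; order 10: 0/3 normal; order 15: 1/1 normal; order 30: 1/1 normal.
Total normal subgroups: 5.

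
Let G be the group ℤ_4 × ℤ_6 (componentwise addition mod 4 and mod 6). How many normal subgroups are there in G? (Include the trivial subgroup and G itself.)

16

G is abelian, so every subgroup is normal.
G has 16 subgroups in total, hence 16 normal subgroups.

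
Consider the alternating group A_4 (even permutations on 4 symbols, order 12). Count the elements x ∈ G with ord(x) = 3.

8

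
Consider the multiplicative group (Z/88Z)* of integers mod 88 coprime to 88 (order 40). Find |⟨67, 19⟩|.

|⟨67⟩| = 2 and |⟨19⟩| = 10, so |H| is a multiple of lcm(2, 10) = 10 and divides |G| = 40.
Closing under the operation: H = {1, 3, 9, 17, 19, 25, 27, 35, 41, 43, 49, 51, 57, 59, 65, 67, 73, 75, 81, 83}, so |H| = 20.

20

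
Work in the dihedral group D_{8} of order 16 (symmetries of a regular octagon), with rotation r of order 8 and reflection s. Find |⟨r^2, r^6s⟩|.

|⟨r^2⟩| = 4 and |⟨r^6s⟩| = 2, so |H| is a multiple of lcm(4, 2) = 4 and divides |G| = 16.
Closing under the operation: H = {e, r^2, r^4, r^6, s, r^2s, r^4s, r^6s}, so |H| = 8.

8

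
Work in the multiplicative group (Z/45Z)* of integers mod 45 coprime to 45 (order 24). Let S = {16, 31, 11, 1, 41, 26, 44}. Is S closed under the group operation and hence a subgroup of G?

No

|S| = 7 does not divide |G| = 24, so by Lagrange S is not a subgroup.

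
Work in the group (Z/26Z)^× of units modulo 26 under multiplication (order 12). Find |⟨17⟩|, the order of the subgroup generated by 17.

6

Compute successive powers of 17 mod 26: 17, 3, 25, 9, 23, 1; 17^6 ≡ 1 (mod 26).
So |⟨17⟩| = 6.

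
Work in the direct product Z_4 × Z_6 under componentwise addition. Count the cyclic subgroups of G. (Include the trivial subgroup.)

12

A cyclic subgroup of order d is generated by each of its φ(d) elements of order d, so the cyclic subgroups of order d number (#elements of order d)/φ(d).
Cyclic subgroups by order — order 1: 1; order 2: 3; order 3: 1; order 4: 2; order 6: 3; order 12: 2.
Total: 12.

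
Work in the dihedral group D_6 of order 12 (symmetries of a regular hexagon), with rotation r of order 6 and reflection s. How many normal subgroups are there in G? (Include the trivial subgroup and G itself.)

G has 16 subgroups. Checking conjugation-invariance by order — order 1: 1/1 normal; order 2: 1/7 normal; order 3: 1/1 normal; order 4: 0/3 normal; order 6: 3/3 normal; order 12: 1/1 normal.
Total normal subgroups: 7.

7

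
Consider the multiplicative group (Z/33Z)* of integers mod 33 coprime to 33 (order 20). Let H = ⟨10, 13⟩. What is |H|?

10

|⟨10⟩| = 2 and |⟨13⟩| = 10, so |H| is a multiple of lcm(2, 10) = 10 and divides |G| = 20.
Closing under the operation: H = {1, 4, 7, 10, 13, 16, 19, 25, 28, 31}, so |H| = 10.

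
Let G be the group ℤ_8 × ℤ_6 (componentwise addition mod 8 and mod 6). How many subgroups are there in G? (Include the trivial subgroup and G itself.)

22

|G| = 48, so by Lagrange every subgroup order divides 48. Divisors: 1, 2, 3, 4, 6, 8, 12, 16, 24, 48.
Subgroups by order — order 1: 1; order 2: 3; order 3: 1; order 4: 3; order 6: 3; order 8: 3; order 12: 3; order 16: 1; order 24: 3; order 48: 1.
Total: 1 + 3 + 1 + 3 + 3 + 3 + 3 + 1 + 3 + 1 = 22.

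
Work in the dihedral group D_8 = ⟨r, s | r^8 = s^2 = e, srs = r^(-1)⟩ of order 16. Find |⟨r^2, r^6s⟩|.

8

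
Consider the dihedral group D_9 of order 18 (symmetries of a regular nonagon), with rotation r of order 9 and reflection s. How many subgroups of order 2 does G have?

9

|G| = 18 and 2 | 18, so subgroups of order 2 are possible by Lagrange.
The subgroups of order 2 are: {e, r^2s}; {e, r^3s}; {e, r^4s}; {e, r^5s}; … (9 in all).
So G has 9 subgroups of order 2.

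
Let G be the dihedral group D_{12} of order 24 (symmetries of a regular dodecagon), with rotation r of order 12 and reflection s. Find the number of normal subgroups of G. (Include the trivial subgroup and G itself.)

G has 34 subgroups. Checking conjugation-invariance by order — order 1: 1/1 normal; order 2: 1/13 normal; order 3: 1/1 normal; order 4: 1/7 normal; order 6: 1/5 normal; order 8: 0/3 normal; order 12: 3/3 normal; order 24: 1/1 normal.
Total normal subgroups: 9.

9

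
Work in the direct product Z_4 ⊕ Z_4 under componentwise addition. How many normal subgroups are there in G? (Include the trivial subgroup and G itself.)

G is abelian, so every subgroup is normal.
G has 15 subgroups in total, hence 15 normal subgroups.

15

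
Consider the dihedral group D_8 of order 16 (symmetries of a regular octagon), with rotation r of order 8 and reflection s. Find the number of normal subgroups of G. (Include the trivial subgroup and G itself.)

7

G has 19 subgroups. Checking conjugation-invariance by order — order 1: 1/1 normal; order 2: 1/9 normal; order 4: 1/5 normal; order 8: 3/3 normal; order 16: 1/1 normal.
Total normal subgroups: 7.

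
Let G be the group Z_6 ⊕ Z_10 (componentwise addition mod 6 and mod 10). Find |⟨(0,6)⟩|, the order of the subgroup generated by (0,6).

The order of (0,6) in Z_6 × Z_10 is lcm(ord(0) in Z_6, ord(6) in Z_10).
ord(0) = 1 and ord(6) = 5, so |⟨(0,6)⟩| = lcm(1, 5) = 5.

5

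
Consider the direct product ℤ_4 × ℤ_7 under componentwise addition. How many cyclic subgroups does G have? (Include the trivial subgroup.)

Group the elements of G by the cyclic subgroup they generate; each cyclic subgroup of order d accounts for φ(d) elements.
Cyclic subgroups by order — order 1: 1; order 2: 1; order 4: 1; order 7: 1; order 14: 1; order 28: 1.
Total: 6.

6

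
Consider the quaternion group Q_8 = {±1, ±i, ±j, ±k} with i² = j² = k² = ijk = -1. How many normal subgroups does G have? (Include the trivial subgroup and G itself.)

6

G has 6 subgroups. Checking conjugation-invariance by order — order 1: 1/1 normal; order 2: 1/1 normal; order 4: 3/3 normal; order 8: 1/1 normal.
Total normal subgroups: 6.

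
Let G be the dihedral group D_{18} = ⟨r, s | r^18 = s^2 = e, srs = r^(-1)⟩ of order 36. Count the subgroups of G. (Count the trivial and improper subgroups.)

45

|G| = 36, so by Lagrange every subgroup order divides 36. Divisors: 1, 2, 3, 4, 6, 9, 12, 18, 36.
Subgroups by order — order 1: 1; order 2: 19; order 3: 1; order 4: 9; order 6: 7; order 9: 1; order 12: 3; order 18: 3; order 36: 1.
Total: 1 + 19 + 1 + 9 + 7 + 1 + 3 + 3 + 1 = 45.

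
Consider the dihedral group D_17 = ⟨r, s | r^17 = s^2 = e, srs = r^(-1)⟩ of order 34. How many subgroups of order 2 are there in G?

17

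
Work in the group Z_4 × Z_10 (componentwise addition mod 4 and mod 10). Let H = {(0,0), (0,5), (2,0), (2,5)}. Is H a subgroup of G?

Yes

|H| = 4 divides |G| = 40, consistent with Lagrange.
H contains the identity, every element's inverse is in H, and H is closed under +: it is a subgroup.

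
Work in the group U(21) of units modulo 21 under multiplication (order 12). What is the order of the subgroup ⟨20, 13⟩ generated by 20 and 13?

|⟨20⟩| = 2 and |⟨13⟩| = 2, so |H| is a multiple of lcm(2, 2) = 2 and divides |G| = 12.
Closing under the operation: H = {1, 8, 13, 20}, so |H| = 4.

4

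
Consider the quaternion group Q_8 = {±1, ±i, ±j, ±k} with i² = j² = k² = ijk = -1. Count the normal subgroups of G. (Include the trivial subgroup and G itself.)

6

G has 6 subgroups. Checking conjugation-invariance by order — order 1: 1/1 normal; order 2: 1/1 normal; order 4: 3/3 normal; order 8: 1/1 normal.
Total normal subgroups: 6.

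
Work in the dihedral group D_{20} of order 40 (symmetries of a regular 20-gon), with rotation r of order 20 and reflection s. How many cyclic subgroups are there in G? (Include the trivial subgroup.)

26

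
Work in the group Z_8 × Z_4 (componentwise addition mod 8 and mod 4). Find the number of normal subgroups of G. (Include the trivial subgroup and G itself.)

22

G is abelian, so every subgroup is normal.
G has 22 subgroups in total, hence 22 normal subgroups.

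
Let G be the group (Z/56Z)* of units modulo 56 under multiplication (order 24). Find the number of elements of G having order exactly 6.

14

Enumerating element orders in G gives 14 elements of order 6.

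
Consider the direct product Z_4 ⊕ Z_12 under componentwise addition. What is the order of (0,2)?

6

The order of (0,2) in Z_4 × Z_12 is lcm(ord(0) in Z_4, ord(2) in Z_12).
ord(0) = 1 and ord(2) = 6, so |⟨(0,2)⟩| = lcm(1, 6) = 6.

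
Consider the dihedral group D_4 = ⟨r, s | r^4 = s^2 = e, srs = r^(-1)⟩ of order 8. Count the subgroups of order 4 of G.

|G| = 8 and 4 | 8, so subgroups of order 4 are possible by Lagrange.
The subgroups of order 4 are: {e, r, r^2, r^3}; {e, r^2, s, r^2s}; {e, r^2, rs, r^3s}.
So G has 3 subgroups of order 4.

3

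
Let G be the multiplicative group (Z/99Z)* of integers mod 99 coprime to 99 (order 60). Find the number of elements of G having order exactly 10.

12

Enumerating element orders in G gives 12 elements of order 10.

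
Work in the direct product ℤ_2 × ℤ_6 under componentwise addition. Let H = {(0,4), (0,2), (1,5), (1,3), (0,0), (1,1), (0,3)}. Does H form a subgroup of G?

No

|H| = 7 does not divide |G| = 12, so by Lagrange H is not a subgroup.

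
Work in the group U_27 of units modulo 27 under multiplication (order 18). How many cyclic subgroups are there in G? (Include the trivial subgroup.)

A cyclic subgroup of order d is generated by each of its φ(d) elements of order d, so the cyclic subgroups of order d number (#elements of order d)/φ(d).
Cyclic subgroups by order — order 1: 1; order 2: 1; order 3: 1; order 6: 1; order 9: 1; order 18: 1.
Total: 6.

6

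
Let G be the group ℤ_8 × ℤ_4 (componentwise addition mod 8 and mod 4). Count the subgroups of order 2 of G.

|G| = 32 and 2 | 32, so subgroups of order 2 are possible by Lagrange.
The subgroups of order 2 are: {(0,0), (0,2)}; {(0,0), (4,0)}; {(0,0), (4,2)}.
So G has 3 subgroups of order 2.

3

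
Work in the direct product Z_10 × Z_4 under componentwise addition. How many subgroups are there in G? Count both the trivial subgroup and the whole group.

|G| = 40, so by Lagrange every subgroup order divides 40. Divisors: 1, 2, 4, 5, 8, 10, 20, 40.
Subgroups by order — order 1: 1; order 2: 3; order 4: 3; order 5: 1; order 8: 1; order 10: 3; order 20: 3; order 40: 1.
Total: 1 + 3 + 3 + 1 + 1 + 3 + 3 + 1 = 16.

16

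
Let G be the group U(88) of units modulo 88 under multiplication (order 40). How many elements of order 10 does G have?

28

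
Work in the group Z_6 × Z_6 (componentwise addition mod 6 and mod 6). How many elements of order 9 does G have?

An element (a,b) has order lcm(ord(a), ord(b)); count pairs with lcm equal to 9.
Enumerating gives 0 such elements.

0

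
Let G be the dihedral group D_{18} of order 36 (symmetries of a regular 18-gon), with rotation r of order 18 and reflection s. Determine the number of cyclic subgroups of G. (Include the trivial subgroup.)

Each element a generates a cyclic subgroup ⟨a⟩; distinct elements may generate the same one (a cyclic group of order d has φ(d) generators).
Cyclic subgroups by order — order 1: 1; order 2: 19; order 3: 1; order 6: 1; order 9: 1; order 18: 1.
Total: 24.

24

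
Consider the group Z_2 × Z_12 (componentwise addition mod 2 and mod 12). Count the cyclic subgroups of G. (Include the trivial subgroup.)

Each element a generates a cyclic subgroup ⟨a⟩; distinct elements may generate the same one (a cyclic group of order d has φ(d) generators).
Cyclic subgroups by order — order 1: 1; order 2: 3; order 3: 1; order 4: 2; order 6: 3; order 12: 2.
Total: 12.

12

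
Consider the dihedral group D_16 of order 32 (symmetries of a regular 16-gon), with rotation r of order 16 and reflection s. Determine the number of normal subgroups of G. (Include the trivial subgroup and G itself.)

8

G has 36 subgroups. Checking conjugation-invariance by order — order 1: 1/1 normal; order 2: 1/17 normal; order 4: 1/9 normal; order 8: 1/5 normal; order 16: 3/3 normal; order 32: 1/1 normal.
Total normal subgroups: 8.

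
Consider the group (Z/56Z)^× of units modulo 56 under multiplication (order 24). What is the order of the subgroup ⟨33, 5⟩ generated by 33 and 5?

12

|⟨33⟩| = 6 and |⟨5⟩| = 6, so |H| is a multiple of lcm(6, 6) = 6 and divides |G| = 24.
Closing under the operation: H = {1, 5, 9, 13, 17, 25, 29, 33, 37, 41, 45, 53}, so |H| = 12.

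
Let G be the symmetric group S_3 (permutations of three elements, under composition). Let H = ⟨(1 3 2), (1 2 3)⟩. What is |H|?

|⟨(1 3 2)⟩| = 3 and |⟨(1 2 3)⟩| = 3, so |H| is a multiple of lcm(3, 3) = 3 and divides |G| = 6.
Closing under the operation: H = {e, (1 2 3), (1 3 2)}, so |H| = 3.

3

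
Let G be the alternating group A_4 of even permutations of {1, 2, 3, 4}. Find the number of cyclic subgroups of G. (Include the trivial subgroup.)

A cyclic subgroup of order d is generated by each of its φ(d) elements of order d, so the cyclic subgroups of order d number (#elements of order d)/φ(d).
Cyclic subgroups by order — order 1: 1; order 2: 3; order 3: 4.
Total: 8.

8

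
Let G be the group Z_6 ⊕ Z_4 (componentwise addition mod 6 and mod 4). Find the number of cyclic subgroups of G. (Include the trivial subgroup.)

A cyclic subgroup of order d is generated by each of its φ(d) elements of order d, so the cyclic subgroups of order d number (#elements of order d)/φ(d).
Cyclic subgroups by order — order 1: 1; order 2: 3; order 3: 1; order 4: 2; order 6: 3; order 12: 2.
Total: 12.

12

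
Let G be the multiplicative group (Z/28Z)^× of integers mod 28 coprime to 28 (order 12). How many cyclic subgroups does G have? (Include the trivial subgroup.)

A cyclic subgroup of order d is generated by each of its φ(d) elements of order d, so the cyclic subgroups of order d number (#elements of order d)/φ(d).
Cyclic subgroups by order — order 1: 1; order 2: 3; order 3: 1; order 6: 3.
Total: 8.

8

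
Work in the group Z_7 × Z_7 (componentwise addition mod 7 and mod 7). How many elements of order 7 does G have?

An element (a,b) has order lcm(ord(a), ord(b)); count pairs with lcm equal to 7.
Enumerating gives 48 such elements.

48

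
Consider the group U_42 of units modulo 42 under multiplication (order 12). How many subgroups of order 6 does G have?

3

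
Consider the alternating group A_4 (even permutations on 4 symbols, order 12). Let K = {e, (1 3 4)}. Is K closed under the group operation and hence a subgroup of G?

(1 3 4) ∈ K but its inverse (1 4 3) ∉ K, so K is not a subgroup.

No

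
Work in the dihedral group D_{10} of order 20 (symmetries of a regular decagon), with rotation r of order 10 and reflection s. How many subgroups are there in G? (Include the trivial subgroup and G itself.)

22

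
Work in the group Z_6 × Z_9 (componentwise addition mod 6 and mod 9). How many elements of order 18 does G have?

18

An element (a,b) has order lcm(ord(a), ord(b)); count pairs with lcm equal to 18.
Enumerating gives 18 such elements.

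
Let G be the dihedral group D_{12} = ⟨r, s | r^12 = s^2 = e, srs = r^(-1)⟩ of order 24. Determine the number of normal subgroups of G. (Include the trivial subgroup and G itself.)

9

G has 34 subgroups. Checking conjugation-invariance by order — order 1: 1/1 normal; order 2: 1/13 normal; order 3: 1/1 normal; order 4: 1/7 normal; order 6: 1/5 normal; order 8: 0/3 normal; order 12: 3/3 normal; order 24: 1/1 normal.
Total normal subgroups: 9.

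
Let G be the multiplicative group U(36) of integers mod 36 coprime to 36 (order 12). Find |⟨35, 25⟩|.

|⟨35⟩| = 2 and |⟨25⟩| = 3, so |H| is a multiple of lcm(2, 3) = 6 and divides |G| = 12.
Closing under the operation: H = {1, 11, 13, 23, 25, 35}, so |H| = 6.

6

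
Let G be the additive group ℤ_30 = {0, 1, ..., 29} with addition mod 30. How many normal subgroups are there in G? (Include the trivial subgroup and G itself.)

8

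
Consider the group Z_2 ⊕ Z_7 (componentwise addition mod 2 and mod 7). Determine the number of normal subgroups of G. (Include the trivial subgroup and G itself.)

G is abelian, so every subgroup is normal.
G has 4 subgroups in total, hence 4 normal subgroups.

4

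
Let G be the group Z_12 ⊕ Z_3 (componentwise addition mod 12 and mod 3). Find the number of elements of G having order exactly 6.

An element (a,b) has order lcm(ord(a), ord(b)); count pairs with lcm equal to 6.
Enumerating gives 8 such elements.

8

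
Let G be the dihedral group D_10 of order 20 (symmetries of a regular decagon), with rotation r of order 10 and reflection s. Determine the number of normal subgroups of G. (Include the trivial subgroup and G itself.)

7

G has 22 subgroups. Checking conjugation-invariance by order — order 1: 1/1 normal; order 2: 1/11 normal; order 4: 0/5 normal; order 5: 1/1 normal; order 10: 3/3 normal; order 20: 1/1 normal.
Total normal subgroups: 7.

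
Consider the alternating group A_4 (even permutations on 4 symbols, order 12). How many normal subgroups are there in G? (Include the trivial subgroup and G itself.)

3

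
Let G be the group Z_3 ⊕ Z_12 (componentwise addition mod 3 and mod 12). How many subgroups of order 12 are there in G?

|G| = 36 and 12 | 36, so subgroups of order 12 are possible by Lagrange.
The subgroups of order 12 are: {(0,0), (0,1), (0,2), (0,3), (0,4), (0,5), (0,6), (0,7), (0,8), (0,9), (0,10), (0,11)}; {(0,0), (0,3), (0,6), (0,9), (1,0), (1,3), (1,6), (1,9), (2,0), (2,3), (2,6), (2,9)}; {(0,0), (0,3), (0,6), (0,9), (1,1), (1,4), (1,7), (1,10), (2,2), (2,5), (2,8), (2,11)}; {(0,0), (0,3), (0,6), (0,9), (1,2), (1,5), (1,8), (1,11), (2,1), (2,4), (2,7), (2,10)}.
So G has 4 subgroups of order 12.

4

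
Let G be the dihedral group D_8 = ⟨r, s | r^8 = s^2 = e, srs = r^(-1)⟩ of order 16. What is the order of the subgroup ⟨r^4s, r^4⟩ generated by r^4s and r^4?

|⟨r^4s⟩| = 2 and |⟨r^4⟩| = 2, so |H| is a multiple of lcm(2, 2) = 2 and divides |G| = 16.
Closing under the operation: H = {e, r^4, s, r^4s}, so |H| = 4.

4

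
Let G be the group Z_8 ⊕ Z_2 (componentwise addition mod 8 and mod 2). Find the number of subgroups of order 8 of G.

|G| = 16 and 8 | 16, so subgroups of order 8 are possible by Lagrange.
The subgroups of order 8 are: {(0,0), (0,1), (2,0), (2,1), (4,0), (4,1), (6,0), (6,1)}; {(0,0), (1,0), (2,0), (3,0), (4,0), (5,0), (6,0), (7,0)}; {(0,0), (1,1), (2,0), (3,1), (4,0), (5,1), (6,0), (7,1)}.
So G has 3 subgroups of order 8.

3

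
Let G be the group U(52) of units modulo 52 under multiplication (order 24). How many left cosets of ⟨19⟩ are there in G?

|⟨19⟩| = 12 and |G| = 24.
By Lagrange, [G : H] = |G|/|H| = 24/12 = 2.

2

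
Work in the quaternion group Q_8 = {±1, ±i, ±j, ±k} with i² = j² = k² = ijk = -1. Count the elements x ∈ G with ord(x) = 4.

6

The elements of order 4 are: i, -i, j, -j, k, -k.
That's 6.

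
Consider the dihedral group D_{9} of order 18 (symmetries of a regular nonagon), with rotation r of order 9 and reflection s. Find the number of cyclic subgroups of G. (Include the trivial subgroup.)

12

Each element a generates a cyclic subgroup ⟨a⟩; distinct elements may generate the same one (a cyclic group of order d has φ(d) generators).
Cyclic subgroups by order — order 1: 1; order 2: 9; order 3: 1; order 9: 1.
Total: 12.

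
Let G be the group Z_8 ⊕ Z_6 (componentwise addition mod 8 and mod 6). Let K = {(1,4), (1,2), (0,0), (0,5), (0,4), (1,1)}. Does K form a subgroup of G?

No

(1,2) ∈ K but its inverse (7,4) ∉ K, so K is not a subgroup.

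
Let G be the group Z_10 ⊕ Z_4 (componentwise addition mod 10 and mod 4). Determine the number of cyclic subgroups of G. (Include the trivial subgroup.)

12

Group the elements of G by the cyclic subgroup they generate; each cyclic subgroup of order d accounts for φ(d) elements.
Cyclic subgroups by order — order 1: 1; order 2: 3; order 4: 2; order 5: 1; order 10: 3; order 20: 2.
Total: 12.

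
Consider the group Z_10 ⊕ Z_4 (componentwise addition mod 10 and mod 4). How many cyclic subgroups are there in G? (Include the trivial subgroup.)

A cyclic subgroup of order d is generated by each of its φ(d) elements of order d, so the cyclic subgroups of order d number (#elements of order d)/φ(d).
Cyclic subgroups by order — order 1: 1; order 2: 3; order 4: 2; order 5: 1; order 10: 3; order 20: 2.
Total: 12.

12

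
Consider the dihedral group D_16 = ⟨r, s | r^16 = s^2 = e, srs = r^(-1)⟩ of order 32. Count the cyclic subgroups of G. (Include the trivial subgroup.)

21

A cyclic subgroup of order d is generated by each of its φ(d) elements of order d, so the cyclic subgroups of order d number (#elements of order d)/φ(d).
Cyclic subgroups by order — order 1: 1; order 2: 17; order 4: 1; order 8: 1; order 16: 1.
Total: 21.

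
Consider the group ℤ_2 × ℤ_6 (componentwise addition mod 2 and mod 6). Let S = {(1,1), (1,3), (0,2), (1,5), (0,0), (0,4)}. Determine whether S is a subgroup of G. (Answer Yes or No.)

Yes

|S| = 6 divides |G| = 12, consistent with Lagrange.
S contains the identity, every element's inverse is in S, and S is closed under +: it is a subgroup.
In fact S = ⟨(1,5)⟩.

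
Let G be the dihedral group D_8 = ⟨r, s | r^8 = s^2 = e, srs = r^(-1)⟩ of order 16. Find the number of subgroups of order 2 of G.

|G| = 16 and 2 | 16, so subgroups of order 2 are possible by Lagrange.
The subgroups of order 2 are: {e, r^2s}; {e, r^3s}; {e, r^4}; {e, r^4s}; … (9 in all).
So G has 9 subgroups of order 2.

9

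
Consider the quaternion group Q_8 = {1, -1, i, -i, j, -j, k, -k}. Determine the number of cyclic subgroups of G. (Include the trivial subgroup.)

Group the elements of G by the cyclic subgroup they generate; each cyclic subgroup of order d accounts for φ(d) elements.
Cyclic subgroups by order — order 1: 1; order 2: 1; order 4: 3.
Total: 5.

5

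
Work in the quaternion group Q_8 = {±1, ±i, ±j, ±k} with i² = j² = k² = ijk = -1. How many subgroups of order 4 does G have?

|G| = 8 and 4 | 8, so subgroups of order 4 are possible by Lagrange.
The subgroups of order 4 are: {1, -1, i, -i}; {1, -1, j, -j}; {1, -1, k, -k}.
So G has 3 subgroups of order 4.

3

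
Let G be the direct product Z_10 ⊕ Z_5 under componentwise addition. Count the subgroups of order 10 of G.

6

|G| = 50 and 10 | 50, so subgroups of order 10 are possible by Lagrange.
The subgroups of order 10 are: {(0,0), (0,1), (0,2), (0,3), (0,4), (5,0), (5,1), (5,2), (5,3), (5,4)}; {(0,0), (1,0), (2,0), (3,0), (4,0), (5,0), (6,0), (7,0), (8,0), (9,0)}; {(0,0), (1,1), (2,2), (3,3), (4,4), (5,0), (6,1), (7,2), (8,3), (9,4)}; {(0,0), (1,2), (2,4), (3,1), (4,3), (5,0), (6,2), (7,4), (8,1), (9,3)}; … (6 in all).
So G has 6 subgroups of order 10.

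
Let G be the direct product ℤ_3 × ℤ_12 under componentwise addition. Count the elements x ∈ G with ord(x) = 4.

2

An element (a,b) has order lcm(ord(a), ord(b)); count pairs with lcm equal to 4.
Enumerating gives 2 such elements.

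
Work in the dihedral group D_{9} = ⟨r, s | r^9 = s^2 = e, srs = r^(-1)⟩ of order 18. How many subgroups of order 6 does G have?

3

|G| = 18 and 6 | 18, so subgroups of order 6 are possible by Lagrange.
The subgroups of order 6 are: {e, r^3, r^6, r^2s, r^5s, r^8s}; {e, r^3, r^6, s, r^3s, r^6s}; {e, r^3, r^6, rs, r^4s, r^7s}.
So G has 3 subgroups of order 6.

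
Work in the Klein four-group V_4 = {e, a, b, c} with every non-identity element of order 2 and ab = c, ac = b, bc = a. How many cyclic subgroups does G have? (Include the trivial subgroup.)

4

A cyclic subgroup of order d is generated by each of its φ(d) elements of order d, so the cyclic subgroups of order d number (#elements of order d)/φ(d).
Cyclic subgroups by order — order 1: 1; order 2: 3.
Total: 4.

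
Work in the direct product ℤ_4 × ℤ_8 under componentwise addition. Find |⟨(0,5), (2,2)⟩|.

16

|⟨(0,5)⟩| = 8 and |⟨(2,2)⟩| = 4, so |H| is a multiple of lcm(8, 4) = 8 and divides |G| = 32.
Closing under the operation: H = {(0,0), (0,1), (0,2), (0,3), (0,4), (0,5), (0,6), (0,7), (2,0), (2,1), (2,2), (2,3), (2,4), (2,5), (2,6), (2,7)}, so |H| = 16.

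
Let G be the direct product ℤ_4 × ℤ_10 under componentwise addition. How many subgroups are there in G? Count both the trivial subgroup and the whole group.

16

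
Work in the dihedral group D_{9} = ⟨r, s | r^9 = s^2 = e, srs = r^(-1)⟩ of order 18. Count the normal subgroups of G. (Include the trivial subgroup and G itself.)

G has 16 subgroups. Checking conjugation-invariance by order — order 1: 1/1 normal; order 2: 0/9 normal; order 3: 1/1 normal; order 6: 0/3 normal; order 9: 1/1 normal; order 18: 1/1 normal.
Total normal subgroups: 4.

4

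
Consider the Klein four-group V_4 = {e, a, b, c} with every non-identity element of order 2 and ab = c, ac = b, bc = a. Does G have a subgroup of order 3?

3 does not divide |G| = 4, so by Lagrange no subgroup of order 3 exists.

No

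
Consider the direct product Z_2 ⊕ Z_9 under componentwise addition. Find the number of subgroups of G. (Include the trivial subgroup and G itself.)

6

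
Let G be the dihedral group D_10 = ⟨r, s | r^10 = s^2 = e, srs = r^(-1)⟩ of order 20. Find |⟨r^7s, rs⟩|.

10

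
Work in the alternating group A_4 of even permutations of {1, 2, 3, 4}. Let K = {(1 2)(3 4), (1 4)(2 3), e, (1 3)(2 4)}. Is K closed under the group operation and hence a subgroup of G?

|K| = 4 divides |G| = 12, consistent with Lagrange.
K contains the identity, every element's inverse is in K, and K is closed under ∘: it is a subgroup.

Yes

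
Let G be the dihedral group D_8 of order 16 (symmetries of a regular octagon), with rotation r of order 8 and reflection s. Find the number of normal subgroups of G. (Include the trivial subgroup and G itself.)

7

G has 19 subgroups. Checking conjugation-invariance by order — order 1: 1/1 normal; order 2: 1/9 normal; order 4: 1/5 normal; order 8: 3/3 normal; order 16: 1/1 normal.
Total normal subgroups: 7.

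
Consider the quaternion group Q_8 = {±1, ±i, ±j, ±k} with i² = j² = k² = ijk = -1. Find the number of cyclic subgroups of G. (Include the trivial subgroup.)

Each element a generates a cyclic subgroup ⟨a⟩; distinct elements may generate the same one (a cyclic group of order d has φ(d) generators).
Cyclic subgroups by order — order 1: 1; order 2: 1; order 4: 3.
Total: 5.

5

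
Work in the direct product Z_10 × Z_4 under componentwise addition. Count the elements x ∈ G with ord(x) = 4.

An element (a,b) has order lcm(ord(a), ord(b)); count pairs with lcm equal to 4.
Enumerating gives 4 such elements.

4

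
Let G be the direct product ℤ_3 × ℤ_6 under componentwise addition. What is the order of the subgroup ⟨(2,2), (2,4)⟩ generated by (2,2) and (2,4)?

|⟨(2,2)⟩| = 3 and |⟨(2,4)⟩| = 3, so |H| is a multiple of lcm(3, 3) = 3 and divides |G| = 18.
Closing under the operation: H = {(0,0), (0,2), (0,4), (1,0), (1,2), (1,4), (2,0), (2,2), (2,4)}, so |H| = 9.

9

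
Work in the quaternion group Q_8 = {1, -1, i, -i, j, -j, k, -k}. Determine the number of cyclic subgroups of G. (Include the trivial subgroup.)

5

A cyclic subgroup of order d is generated by each of its φ(d) elements of order d, so the cyclic subgroups of order d number (#elements of order d)/φ(d).
Cyclic subgroups by order — order 1: 1; order 2: 1; order 4: 3.
Total: 5.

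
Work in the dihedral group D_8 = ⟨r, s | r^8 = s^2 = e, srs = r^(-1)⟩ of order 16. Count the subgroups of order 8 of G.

3

|G| = 16 and 8 | 16, so subgroups of order 8 are possible by Lagrange.
The subgroups of order 8 are: {e, r, r^2, r^3, r^4, r^5, r^6, r^7}; {e, r^2, r^4, r^6, s, r^2s, r^4s, r^6s}; {e, r^2, r^4, r^6, rs, r^3s, r^5s, r^7s}.
So G has 3 subgroups of order 8.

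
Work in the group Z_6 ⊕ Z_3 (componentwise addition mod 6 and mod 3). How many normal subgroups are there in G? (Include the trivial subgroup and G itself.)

G is abelian, so every subgroup is normal.
G has 12 subgroups in total, hence 12 normal subgroups.

12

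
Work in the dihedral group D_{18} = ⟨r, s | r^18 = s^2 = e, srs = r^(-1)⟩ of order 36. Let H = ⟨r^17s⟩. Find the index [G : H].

18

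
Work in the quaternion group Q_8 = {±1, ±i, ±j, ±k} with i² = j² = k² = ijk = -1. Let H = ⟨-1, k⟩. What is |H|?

4

|⟨-1⟩| = 2 and |⟨k⟩| = 4, so |H| is a multiple of lcm(2, 4) = 4 and divides |G| = 8.
Closing under the operation: H = {1, -1, k, -k}, so |H| = 4.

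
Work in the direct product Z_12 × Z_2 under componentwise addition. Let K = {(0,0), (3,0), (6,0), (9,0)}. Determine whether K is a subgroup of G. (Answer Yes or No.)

Yes

|K| = 4 divides |G| = 24, consistent with Lagrange.
K contains the identity, every element's inverse is in K, and K is closed under +: it is a subgroup.
In fact K = ⟨(9,0)⟩.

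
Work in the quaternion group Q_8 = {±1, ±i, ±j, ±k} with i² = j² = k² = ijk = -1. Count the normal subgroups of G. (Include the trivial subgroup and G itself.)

6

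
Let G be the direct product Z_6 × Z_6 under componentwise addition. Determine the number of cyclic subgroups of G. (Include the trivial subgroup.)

Group the elements of G by the cyclic subgroup they generate; each cyclic subgroup of order d accounts for φ(d) elements.
Cyclic subgroups by order — order 1: 1; order 2: 3; order 3: 4; order 6: 12.
Total: 20.

20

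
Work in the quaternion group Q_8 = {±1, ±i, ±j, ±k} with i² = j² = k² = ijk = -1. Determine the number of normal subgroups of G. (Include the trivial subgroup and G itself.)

6

G has 6 subgroups. Checking conjugation-invariance by order — order 1: 1/1 normal; order 2: 1/1 normal; order 4: 3/3 normal; order 8: 1/1 normal.
Total normal subgroups: 6.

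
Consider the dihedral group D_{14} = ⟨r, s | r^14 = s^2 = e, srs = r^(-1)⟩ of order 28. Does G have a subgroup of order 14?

Yes

14 | 28. A subgroup of order 14 is {e, r, r^2, r^3, r^4, r^5, r^6, r^7, r^8, r^9, r^10, r^11, r^12, r^13}.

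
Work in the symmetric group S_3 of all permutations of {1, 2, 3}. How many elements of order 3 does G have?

2

The elements of order 3 are: (1 2 3), (1 3 2).
That's 2.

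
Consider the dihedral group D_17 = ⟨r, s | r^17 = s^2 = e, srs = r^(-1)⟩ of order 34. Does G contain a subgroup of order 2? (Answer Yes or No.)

Yes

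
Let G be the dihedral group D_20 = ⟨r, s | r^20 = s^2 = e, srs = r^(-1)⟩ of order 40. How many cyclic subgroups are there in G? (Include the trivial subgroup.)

Each element a generates a cyclic subgroup ⟨a⟩; distinct elements may generate the same one (a cyclic group of order d has φ(d) generators).
Cyclic subgroups by order — order 1: 1; order 2: 21; order 4: 1; order 5: 1; order 10: 1; order 20: 1.
Total: 26.

26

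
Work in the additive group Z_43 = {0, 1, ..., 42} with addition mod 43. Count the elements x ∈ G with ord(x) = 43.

42

In a cyclic group of order 43, the number of elements of order d (for d | 43) is φ(d).
φ(43) = 42.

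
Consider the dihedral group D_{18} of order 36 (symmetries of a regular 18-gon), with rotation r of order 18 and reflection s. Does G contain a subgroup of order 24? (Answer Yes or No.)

No

24 does not divide |G| = 36, so by Lagrange no subgroup of order 24 exists.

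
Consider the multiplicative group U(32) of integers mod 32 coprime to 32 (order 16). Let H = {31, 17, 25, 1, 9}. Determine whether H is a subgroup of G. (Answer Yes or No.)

|H| = 5 does not divide |G| = 16, so by Lagrange H is not a subgroup.

No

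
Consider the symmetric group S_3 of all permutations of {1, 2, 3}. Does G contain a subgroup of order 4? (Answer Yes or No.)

4 does not divide |G| = 6, so by Lagrange no subgroup of order 4 exists.

No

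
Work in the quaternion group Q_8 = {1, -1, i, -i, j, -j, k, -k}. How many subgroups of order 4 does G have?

3

|G| = 8 and 4 | 8, so subgroups of order 4 are possible by Lagrange.
The subgroups of order 4 are: {1, -1, i, -i}; {1, -1, j, -j}; {1, -1, k, -k}.
So G has 3 subgroups of order 4.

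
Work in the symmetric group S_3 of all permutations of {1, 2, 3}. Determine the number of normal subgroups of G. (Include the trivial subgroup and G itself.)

3

G has 6 subgroups. Checking conjugation-invariance by order — order 1: 1/1 normal; order 2: 0/3 normal; order 3: 1/1 normal; order 6: 1/1 normal.
Total normal subgroups: 3.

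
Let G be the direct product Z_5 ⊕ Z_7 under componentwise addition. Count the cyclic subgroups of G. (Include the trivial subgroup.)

Group the elements of G by the cyclic subgroup they generate; each cyclic subgroup of order d accounts for φ(d) elements.
Cyclic subgroups by order — order 1: 1; order 5: 1; order 7: 1; order 35: 1.
Total: 4.

4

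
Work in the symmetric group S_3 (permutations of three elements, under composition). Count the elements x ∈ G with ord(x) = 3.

2

The elements of order 3 are: (1 2 3), (1 3 2).
That's 2.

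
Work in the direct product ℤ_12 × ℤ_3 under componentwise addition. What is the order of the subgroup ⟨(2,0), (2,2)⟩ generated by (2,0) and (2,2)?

18

|⟨(2,0)⟩| = 6 and |⟨(2,2)⟩| = 6, so |H| is a multiple of lcm(6, 6) = 6 and divides |G| = 36.
Closing under the operation: H = {(0,0), (0,1), (0,2), (2,0), (2,1), (2,2), (4,0), (4,1), (4,2), (6,0), (6,1), (6,2), (8,0), (8,1), (8,2), (10,0), (10,1), (10,2)}, so |H| = 18.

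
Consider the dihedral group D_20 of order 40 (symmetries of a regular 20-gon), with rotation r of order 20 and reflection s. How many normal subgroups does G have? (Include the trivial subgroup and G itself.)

G has 48 subgroups. Checking conjugation-invariance by order — order 1: 1/1 normal; order 2: 1/21 normal; order 4: 1/11 normal; order 5: 1/1 normal; order 8: 0/5 normal; order 10: 1/5 normal; order 20: 3/3 normal; order 40: 1/1 normal.
Total normal subgroups: 9.

9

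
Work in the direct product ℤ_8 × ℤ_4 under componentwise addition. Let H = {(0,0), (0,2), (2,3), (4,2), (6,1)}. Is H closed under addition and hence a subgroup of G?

No

|H| = 5 does not divide |G| = 32, so by Lagrange H is not a subgroup.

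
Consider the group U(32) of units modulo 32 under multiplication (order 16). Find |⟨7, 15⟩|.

8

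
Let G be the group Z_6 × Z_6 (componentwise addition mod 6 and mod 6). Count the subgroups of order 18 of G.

3

|G| = 36 and 18 | 36, so subgroups of order 18 are possible by Lagrange.
The subgroups of order 18 are: {(0,0), (0,1), (0,2), (0,3), (0,4), (0,5), (2,0), (2,1), (2,2), (2,3), (2,4), (2,5), (4,0), (4,1), (4,2), (4,3), (4,4), (4,5)}; {(0,0), (0,2), (0,4), (1,0), (1,2), (1,4), (2,0), (2,2), (2,4), (3,0), (3,2), (3,4), (4,0), (4,2), (4,4), (5,0), (5,2), (5,4)}; {(0,0), (0,2), (0,4), (1,1), (1,3), (1,5), (2,0), (2,2), (2,4), (3,1), (3,3), (3,5), (4,0), (4,2), (4,4), (5,1), (5,3), (5,5)}.
So G has 3 subgroups of order 18.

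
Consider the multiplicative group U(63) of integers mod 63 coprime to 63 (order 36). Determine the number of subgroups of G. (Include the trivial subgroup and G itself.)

|G| = 36, so by Lagrange every subgroup order divides 36. Divisors: 1, 2, 3, 4, 6, 9, 12, 18, 36.
Subgroups by order — order 1: 1; order 2: 3; order 3: 4; order 4: 1; order 6: 12; order 9: 1; order 12: 4; order 18: 3; order 36: 1.
Total: 1 + 3 + 4 + 1 + 12 + 1 + 4 + 3 + 1 = 30.

30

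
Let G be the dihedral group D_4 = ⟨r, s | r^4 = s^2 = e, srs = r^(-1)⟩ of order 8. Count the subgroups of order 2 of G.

5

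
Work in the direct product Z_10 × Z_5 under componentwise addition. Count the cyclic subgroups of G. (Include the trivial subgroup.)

A cyclic subgroup of order d is generated by each of its φ(d) elements of order d, so the cyclic subgroups of order d number (#elements of order d)/φ(d).
Cyclic subgroups by order — order 1: 1; order 2: 1; order 5: 6; order 10: 6.
Total: 14.

14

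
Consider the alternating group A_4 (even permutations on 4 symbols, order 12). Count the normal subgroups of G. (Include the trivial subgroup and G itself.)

3

G has 10 subgroups. Checking conjugation-invariance by order — order 1: 1/1 normal; order 2: 0/3 normal; order 3: 0/4 normal; order 4: 1/1 normal; order 12: 1/1 normal.
Total normal subgroups: 3.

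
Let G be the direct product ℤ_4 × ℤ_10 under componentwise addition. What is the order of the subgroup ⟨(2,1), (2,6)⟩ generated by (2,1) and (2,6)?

20

|⟨(2,1)⟩| = 10 and |⟨(2,6)⟩| = 10, so |H| is a multiple of lcm(10, 10) = 10 and divides |G| = 40.
Closing under the operation: H = {(0,0), (0,1), (0,2), (0,3), (0,4), (0,5), (0,6), (0,7), (0,8), (0,9), (2,0), (2,1), (2,2), (2,3), (2,4), (2,5), (2,6), (2,7), (2,8), (2,9)}, so |H| = 20.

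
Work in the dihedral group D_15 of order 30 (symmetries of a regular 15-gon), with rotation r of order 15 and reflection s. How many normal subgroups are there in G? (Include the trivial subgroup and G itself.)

5

G has 28 subgroups. Checking conjugation-invariance by order — order 1: 1/1 normal; order 2: 0/15 normal; order 3: 1/1 normal; order 5: 1/1 normal; order 6: 0/5 normal; order 10: 0/3 normal; order 15: 1/1 normal; order 30: 1/1 normal.
Total normal subgroups: 5.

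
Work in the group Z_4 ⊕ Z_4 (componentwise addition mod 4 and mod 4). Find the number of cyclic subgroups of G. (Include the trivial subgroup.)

Group the elements of G by the cyclic subgroup they generate; each cyclic subgroup of order d accounts for φ(d) elements.
Cyclic subgroups by order — order 1: 1; order 2: 3; order 4: 6.
Total: 10.

10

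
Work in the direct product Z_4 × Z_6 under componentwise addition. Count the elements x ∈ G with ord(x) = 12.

An element (a,b) has order lcm(ord(a), ord(b)); count pairs with lcm equal to 12.
Enumerating gives 8 such elements.

8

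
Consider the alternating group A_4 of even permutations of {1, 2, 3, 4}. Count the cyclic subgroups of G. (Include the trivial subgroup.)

8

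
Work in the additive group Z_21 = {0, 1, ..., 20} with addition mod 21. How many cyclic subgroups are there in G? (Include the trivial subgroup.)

A cyclic subgroup of order d is generated by each of its φ(d) elements of order d, so the cyclic subgroups of order d number (#elements of order d)/φ(d).
Cyclic subgroups by order — order 1: 1; order 3: 1; order 7: 1; order 21: 1.
Total: 4.

4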